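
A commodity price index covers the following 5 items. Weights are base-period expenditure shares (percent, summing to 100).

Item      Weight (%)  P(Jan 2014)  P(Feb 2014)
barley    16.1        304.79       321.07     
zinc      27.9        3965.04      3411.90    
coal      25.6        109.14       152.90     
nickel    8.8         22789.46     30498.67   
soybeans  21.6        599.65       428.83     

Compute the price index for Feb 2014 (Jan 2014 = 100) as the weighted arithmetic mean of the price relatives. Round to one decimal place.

104.1

barley: 16.1 × (321.07/304.79) = 16.1 × 1.053414 = 16.9600
zinc: 27.9 × (3411.90/3965.04) = 27.9 × 0.860496 = 24.0078
coal: 25.6 × (152.90/109.14) = 25.6 × 1.400953 = 35.8644
nickel: 8.8 × (30498.67/22789.46) = 8.8 × 1.338280 = 11.7769
soybeans: 21.6 × (428.83/599.65) = 21.6 × 0.715134 = 15.4469
Index = Σ wᵢ·(p₁ᵢ/p₀ᵢ) = 16.9600 + 24.0078 + 35.8644 + 11.7769 + 15.4469 = 104.0559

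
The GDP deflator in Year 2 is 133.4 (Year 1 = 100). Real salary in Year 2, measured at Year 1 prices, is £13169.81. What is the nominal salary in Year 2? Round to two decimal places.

17568.53

Nominal = Real × (Index/100) = 13169.81 × (133.4/100)
        = 13169.81 × 1.334 = 17568.5265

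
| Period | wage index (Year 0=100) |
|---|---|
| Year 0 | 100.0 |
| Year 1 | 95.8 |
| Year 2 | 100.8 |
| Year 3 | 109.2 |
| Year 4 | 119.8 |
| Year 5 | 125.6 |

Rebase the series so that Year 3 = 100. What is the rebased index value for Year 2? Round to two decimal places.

Rebased(Year 2) = 100.8 / 109.2 × 100 = 92.3077

92.31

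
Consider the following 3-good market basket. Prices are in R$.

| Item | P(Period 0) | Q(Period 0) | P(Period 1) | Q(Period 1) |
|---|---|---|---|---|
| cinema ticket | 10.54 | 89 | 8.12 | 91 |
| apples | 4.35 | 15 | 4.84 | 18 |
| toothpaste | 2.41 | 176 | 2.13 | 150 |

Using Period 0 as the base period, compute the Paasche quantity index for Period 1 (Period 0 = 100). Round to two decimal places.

Paasche quantity index uses current-period prices as weights.
ΣP(Period 1)·Q(Period 1) = 8.12×91 + 4.84×18 + 2.13×150 = 738.92 + 87.12 + 319.5 = 1145.54
ΣP(Period 1)·Q(Period 0) = 8.12×89 + 4.84×15 + 2.13×176 = 722.68 + 72.6 + 374.88 = 1170.16
Index = 1145.54 / 1170.16 × 100 = 97.8960

97.90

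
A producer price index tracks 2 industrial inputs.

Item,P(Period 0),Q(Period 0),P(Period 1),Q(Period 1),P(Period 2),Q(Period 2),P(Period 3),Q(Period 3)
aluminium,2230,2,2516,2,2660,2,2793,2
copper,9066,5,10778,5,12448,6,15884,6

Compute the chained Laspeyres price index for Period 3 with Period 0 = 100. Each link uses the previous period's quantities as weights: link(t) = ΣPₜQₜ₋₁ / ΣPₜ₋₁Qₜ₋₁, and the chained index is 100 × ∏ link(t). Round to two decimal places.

Link Period 0→Period 1:
ΣP(Period 1)Q(Period 0) = 2516×2 + 10778×5 = 5032 + 53890 = 58922
ΣP(Period 0)Q(Period 0) = 2230×2 + 9066×5 = 4460 + 45330 = 49790
link = 58922/49790 = 1.183410
Link Period 1→Period 2:
ΣP(Period 2)Q(Period 1) = 2660×2 + 12448×5 = 5320 + 62240 = 67560
ΣP(Period 1)Q(Period 1) = 2516×2 + 10778×5 = 5032 + 53890 = 58922
link = 67560/58922 = 1.146601
Link Period 2→Period 3:
ΣP(Period 3)Q(Period 2) = 2793×2 + 15884×6 = 5586 + 95304 = 100890
ΣP(Period 2)Q(Period 2) = 2660×2 + 12448×6 = 5320 + 74688 = 80008
link = 100890/80008 = 1.260999
Chained index = 100 × 1.183410 × 1.146601 × 1.260999 = 171.1048

171.10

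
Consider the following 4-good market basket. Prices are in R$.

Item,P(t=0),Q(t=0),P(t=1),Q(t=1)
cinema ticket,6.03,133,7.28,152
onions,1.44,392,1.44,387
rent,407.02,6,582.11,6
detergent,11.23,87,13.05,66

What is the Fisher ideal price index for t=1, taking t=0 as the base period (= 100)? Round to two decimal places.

128.98

Laspeyres component (base-period weights):
ΣP(t=1)Q(t=0) = 7.28×133 + 1.44×392 + 582.11×6 + 13.05×87 = 968.24 + 564.48 + 3492.66 + 1135.35 = 6160.73
ΣP(t=0)Q(t=0) = 6.03×133 + 1.44×392 + 407.02×6 + 11.23×87 = 801.99 + 564.48 + 2442.12 + 977.01 = 4785.6
L = 6160.73 / 4785.6 × 100 = 128.7347
Paasche component (current-period weights):
ΣP(t=1)Q(t=1) = 7.28×152 + 1.44×387 + 582.11×6 + 13.05×66 = 1106.56 + 557.28 + 3492.66 + 861.3 = 6017.8
ΣP(t=0)Q(t=1) = 6.03×152 + 1.44×387 + 407.02×6 + 11.23×66 = 916.56 + 557.28 + 2442.12 + 741.18 = 4657.14
P = 6017.8 / 4657.14 × 100 = 129.2166
Fisher = √(L × P) = √(128.7347 × 129.2166) = 128.9755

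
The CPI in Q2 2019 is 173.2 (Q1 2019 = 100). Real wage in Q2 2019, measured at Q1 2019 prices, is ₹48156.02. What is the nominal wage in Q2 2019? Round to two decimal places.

83406.23

Nominal = Real × (Index/100) = 48156.02 × (173.2/100)
        = 48156.02 × 1.732 = 83406.2266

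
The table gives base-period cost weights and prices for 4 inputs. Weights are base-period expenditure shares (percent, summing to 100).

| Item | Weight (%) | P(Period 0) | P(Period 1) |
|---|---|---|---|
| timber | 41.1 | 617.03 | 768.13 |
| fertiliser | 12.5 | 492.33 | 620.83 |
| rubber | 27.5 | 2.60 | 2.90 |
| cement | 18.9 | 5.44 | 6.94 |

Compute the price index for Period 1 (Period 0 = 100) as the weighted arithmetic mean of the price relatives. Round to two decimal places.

121.71

timber: 41.1 × (768.13/617.03) = 41.1 × 1.244883 = 51.1647
fertiliser: 12.5 × (620.83/492.33) = 12.5 × 1.261004 = 15.7625
rubber: 27.5 × (2.90/2.60) = 27.5 × 1.115385 = 30.6731
cement: 18.9 × (6.94/5.44) = 18.9 × 1.275735 = 24.1114
Index = Σ wᵢ·(p₁ᵢ/p₀ᵢ) = 51.1647 + 15.7625 + 30.6731 + 24.1114 = 121.7117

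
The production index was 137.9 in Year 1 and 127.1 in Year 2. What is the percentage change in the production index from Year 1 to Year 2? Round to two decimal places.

Change = (127.1 − 137.9) / 137.9 × 100
       = -10.8 / 137.9 × 100 = -7.8318%

-7.83%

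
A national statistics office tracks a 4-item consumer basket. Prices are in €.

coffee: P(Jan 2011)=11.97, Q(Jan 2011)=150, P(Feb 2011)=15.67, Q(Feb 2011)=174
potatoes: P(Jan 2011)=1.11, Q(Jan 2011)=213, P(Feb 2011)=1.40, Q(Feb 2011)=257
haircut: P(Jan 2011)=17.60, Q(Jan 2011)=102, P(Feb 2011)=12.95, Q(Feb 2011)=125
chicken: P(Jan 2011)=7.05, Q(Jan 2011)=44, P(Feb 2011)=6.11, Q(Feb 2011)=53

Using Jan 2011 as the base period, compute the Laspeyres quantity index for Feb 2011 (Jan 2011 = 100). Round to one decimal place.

119.4

Laspeyres quantity index uses base-period prices as weights.
ΣP(Jan 2011)·Q(Feb 2011) = 11.97×174 + 1.11×257 + 17.60×125 + 7.05×53 = 2082.78 + 285.27 + 2200 + 373.65 = 4941.7
ΣP(Jan 2011)·Q(Jan 2011) = 11.97×150 + 1.11×213 + 17.60×102 + 7.05×44 = 1795.5 + 236.43 + 1795.2 + 310.2 = 4137.33
Index = 4941.7 / 4137.33 × 100 = 119.4418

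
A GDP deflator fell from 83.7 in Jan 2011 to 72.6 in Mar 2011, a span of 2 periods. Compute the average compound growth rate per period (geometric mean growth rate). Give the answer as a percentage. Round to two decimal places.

Growth factor = (72.6/83.7)^(1/2) = (0.867384)^(1/2) = 0.931334
Growth rate = 0.931334 − 1 = -0.068666 = -6.8666%

-6.87%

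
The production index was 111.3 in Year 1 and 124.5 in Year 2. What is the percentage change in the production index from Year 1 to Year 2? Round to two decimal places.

11.86%

Change = (124.5 − 111.3) / 111.3 × 100
       = 13.2 / 111.3 × 100 = 11.8598%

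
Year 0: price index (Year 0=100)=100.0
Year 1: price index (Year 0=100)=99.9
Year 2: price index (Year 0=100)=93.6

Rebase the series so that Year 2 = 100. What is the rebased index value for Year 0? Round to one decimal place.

Rebased(Year 0) = 100.0 / 93.6 × 100 = 106.8376

106.8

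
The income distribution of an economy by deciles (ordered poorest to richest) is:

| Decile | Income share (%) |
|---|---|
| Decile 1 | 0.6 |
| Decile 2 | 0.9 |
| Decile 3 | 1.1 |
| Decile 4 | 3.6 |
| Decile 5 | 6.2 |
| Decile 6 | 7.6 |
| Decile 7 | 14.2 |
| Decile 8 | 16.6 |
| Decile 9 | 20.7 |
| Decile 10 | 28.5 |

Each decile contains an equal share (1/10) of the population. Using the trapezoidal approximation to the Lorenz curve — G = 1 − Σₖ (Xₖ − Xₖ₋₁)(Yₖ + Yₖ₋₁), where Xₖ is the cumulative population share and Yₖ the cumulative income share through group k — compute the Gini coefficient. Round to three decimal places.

Cumulative income shares Yₖ: 0.0060, 0.0150, 0.0260, 0.0620, 0.1240, 0.2000, 0.3420, 0.5080, 0.7150, 1.0000
Σ (Xₖ−Xₖ₋₁)(Yₖ+Yₖ₋₁) = (1/10)(0.0060+0.0000) + (1/10)(0.0150+0.0060) + (1/10)(0.0260+0.0150) + (1/10)(0.0620+0.0260) + (1/10)(0.1240+0.0620) + (1/10)(0.2000+0.1240) + (1/10)(0.3420+0.2000) + (1/10)(0.5080+0.3420) + (1/10)(0.7150+0.5080) + (1/10)(1.0000+0.7150)
  = 0.0006 + 0.0021 + 0.0041 + 0.0088 + 0.0186 + 0.0324 + 0.0542 + 0.0850 + 0.1223 + 0.1715 = 0.4996
G = 1 − 0.4996 = 0.5004

0.500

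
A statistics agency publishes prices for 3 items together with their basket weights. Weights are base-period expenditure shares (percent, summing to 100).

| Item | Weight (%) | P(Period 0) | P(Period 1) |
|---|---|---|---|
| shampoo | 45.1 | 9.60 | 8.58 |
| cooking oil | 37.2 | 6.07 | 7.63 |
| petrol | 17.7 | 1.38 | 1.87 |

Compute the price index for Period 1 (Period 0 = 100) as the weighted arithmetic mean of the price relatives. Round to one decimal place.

shampoo: 45.1 × (8.58/9.60) = 45.1 × 0.893750 = 40.3081
cooking oil: 37.2 × (7.63/6.07) = 37.2 × 1.257002 = 46.7605
petrol: 17.7 × (1.87/1.38) = 17.7 × 1.355072 = 23.9848
Index = Σ wᵢ·(p₁ᵢ/p₀ᵢ) = 40.3081 + 46.7605 + 23.9848 = 111.0534

111.1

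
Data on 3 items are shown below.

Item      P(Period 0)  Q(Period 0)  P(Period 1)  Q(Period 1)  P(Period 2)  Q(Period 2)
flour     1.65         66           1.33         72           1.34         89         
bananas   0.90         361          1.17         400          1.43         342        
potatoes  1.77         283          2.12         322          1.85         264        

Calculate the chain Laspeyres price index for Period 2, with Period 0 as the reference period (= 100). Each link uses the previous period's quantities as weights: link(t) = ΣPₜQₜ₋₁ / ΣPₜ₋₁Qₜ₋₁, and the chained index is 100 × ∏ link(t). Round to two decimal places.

120.46

Link Period 0→Period 1:
ΣP(Period 1)Q(Period 0) = 1.33×66 + 1.17×361 + 2.12×283 = 87.78 + 422.37 + 599.96 = 1110.11
ΣP(Period 0)Q(Period 0) = 1.65×66 + 0.90×361 + 1.77×283 = 108.9 + 324.9 + 500.91 = 934.71
link = 1110.11/934.71 = 1.187652
Link Period 1→Period 2:
ΣP(Period 2)Q(Period 1) = 1.34×72 + 1.43×400 + 1.85×322 = 96.48 + 572 + 595.7 = 1264.18
ΣP(Period 1)Q(Period 1) = 1.33×72 + 1.17×400 + 2.12×322 = 95.76 + 468 + 682.64 = 1246.4
link = 1264.18/1246.4 = 1.014265
Chained index = 100 × 1.187652 × 1.014265 = 120.4594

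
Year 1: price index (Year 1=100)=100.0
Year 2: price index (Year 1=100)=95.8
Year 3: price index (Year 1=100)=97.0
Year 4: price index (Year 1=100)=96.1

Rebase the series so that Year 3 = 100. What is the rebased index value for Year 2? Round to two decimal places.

Rebased(Year 2) = 95.8 / 97.0 × 100 = 98.7629

98.76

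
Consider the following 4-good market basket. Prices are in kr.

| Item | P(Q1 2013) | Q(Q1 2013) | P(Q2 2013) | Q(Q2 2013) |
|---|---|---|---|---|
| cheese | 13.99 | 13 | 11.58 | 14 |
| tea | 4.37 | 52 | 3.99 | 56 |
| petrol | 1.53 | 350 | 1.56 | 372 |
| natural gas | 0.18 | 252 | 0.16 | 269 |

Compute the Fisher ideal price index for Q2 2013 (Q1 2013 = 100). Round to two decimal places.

Laspeyres component (base-period weights):
ΣP(Q2 2013)Q(Q1 2013) = 11.58×13 + 3.99×52 + 1.56×350 + 0.16×252 = 150.54 + 207.48 + 546 + 40.32 = 944.34
ΣP(Q1 2013)Q(Q1 2013) = 13.99×13 + 4.37×52 + 1.53×350 + 0.18×252 = 181.87 + 227.24 + 535.5 + 45.36 = 989.97
L = 944.34 / 989.97 × 100 = 95.3908
Paasche component (current-period weights):
ΣP(Q2 2013)Q(Q2 2013) = 11.58×14 + 3.99×56 + 1.56×372 + 0.16×269 = 162.12 + 223.44 + 580.32 + 43.04 = 1008.92
ΣP(Q1 2013)Q(Q2 2013) = 13.99×14 + 4.37×56 + 1.53×372 + 0.18×269 = 195.86 + 244.72 + 569.16 + 48.42 = 1058.16
P = 1008.92 / 1058.16 × 100 = 95.3466
Fisher = √(L × P) = √(95.3908 × 95.3466) = 95.3687

95.37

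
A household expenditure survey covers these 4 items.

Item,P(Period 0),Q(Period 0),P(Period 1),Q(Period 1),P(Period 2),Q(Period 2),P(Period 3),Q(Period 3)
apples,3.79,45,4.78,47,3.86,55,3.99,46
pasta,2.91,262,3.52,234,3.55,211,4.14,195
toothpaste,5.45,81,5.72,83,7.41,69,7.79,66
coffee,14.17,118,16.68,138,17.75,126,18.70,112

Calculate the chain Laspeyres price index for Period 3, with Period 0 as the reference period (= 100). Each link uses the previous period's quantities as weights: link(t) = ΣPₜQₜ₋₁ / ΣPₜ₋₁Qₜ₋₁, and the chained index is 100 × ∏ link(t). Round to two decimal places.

Link Period 0→Period 1:
ΣP(Period 1)Q(Period 0) = 4.78×45 + 3.52×262 + 5.72×81 + 16.68×118 = 215.1 + 922.24 + 463.32 + 1968.24 = 3568.9
ΣP(Period 0)Q(Period 0) = 3.79×45 + 2.91×262 + 5.45×81 + 14.17×118 = 170.55 + 762.42 + 441.45 + 1672.06 = 3046.48
link = 3568.9/3046.48 = 1.171483
Link Period 1→Period 2:
ΣP(Period 2)Q(Period 1) = 3.86×47 + 3.55×234 + 7.41×83 + 17.75×138 = 181.42 + 830.7 + 615.03 + 2449.5 = 4076.65
ΣP(Period 1)Q(Period 1) = 4.78×47 + 3.52×234 + 5.72×83 + 16.68×138 = 224.66 + 823.68 + 474.76 + 2301.84 = 3824.94
link = 4076.65/3824.94 = 1.065808
Link Period 2→Period 3:
ΣP(Period 3)Q(Period 2) = 3.99×55 + 4.14×211 + 7.79×69 + 18.70×126 = 219.45 + 873.54 + 537.51 + 2356.2 = 3986.7
ΣP(Period 2)Q(Period 2) = 3.86×55 + 3.55×211 + 7.41×69 + 17.75×126 = 212.3 + 749.05 + 511.29 + 2236.5 = 3709.14
link = 3986.7/3709.14 = 1.074831
Chained index = 100 × 1.171483 × 1.065808 × 1.074831 = 134.2008

134.20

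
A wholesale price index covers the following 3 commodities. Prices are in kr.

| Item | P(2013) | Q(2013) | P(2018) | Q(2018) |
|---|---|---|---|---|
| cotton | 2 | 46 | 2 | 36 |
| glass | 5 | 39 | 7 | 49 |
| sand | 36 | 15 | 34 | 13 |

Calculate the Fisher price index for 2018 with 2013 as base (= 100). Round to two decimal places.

107.47

Laspeyres component (base-period weights):
ΣP(2018)Q(2013) = 2×46 + 7×39 + 34×15 = 92 + 273 + 510 = 875
ΣP(2013)Q(2013) = 2×46 + 5×39 + 36×15 = 92 + 195 + 540 = 827
L = 875 / 827 × 100 = 105.8041
Paasche component (current-period weights):
ΣP(2018)Q(2018) = 2×36 + 7×49 + 34×13 = 72 + 343 + 442 = 857
ΣP(2013)Q(2018) = 2×36 + 5×49 + 36×13 = 72 + 245 + 468 = 785
P = 857 / 785 × 100 = 109.1720
Fisher = √(L × P) = √(105.8041 × 109.1720) = 107.4749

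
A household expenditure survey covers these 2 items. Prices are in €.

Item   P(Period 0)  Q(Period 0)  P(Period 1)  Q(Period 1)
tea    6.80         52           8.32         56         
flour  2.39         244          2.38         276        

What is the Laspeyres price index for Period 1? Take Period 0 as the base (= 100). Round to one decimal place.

108.2

Laspeyres price index uses base-period quantities as weights.
ΣP(Period 1)·Q(Period 0) = 8.32×52 + 2.38×244 = 432.64 + 580.72 = 1013.36
ΣP(Period 0)·Q(Period 0) = 6.80×52 + 2.39×244 = 353.6 + 583.16 = 936.76
Index = 1013.36 / 936.76 × 100 = 108.1771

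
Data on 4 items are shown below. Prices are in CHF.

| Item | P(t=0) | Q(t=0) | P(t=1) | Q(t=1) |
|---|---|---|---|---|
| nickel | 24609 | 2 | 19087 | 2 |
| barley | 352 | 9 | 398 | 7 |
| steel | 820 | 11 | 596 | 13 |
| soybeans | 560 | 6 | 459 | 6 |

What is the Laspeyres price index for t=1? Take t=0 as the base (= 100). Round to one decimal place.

Laspeyres price index uses base-period quantities as weights.
ΣP(t=1)·Q(t=0) = 19087×2 + 398×9 + 596×11 + 459×6 = 38174 + 3582 + 6556 + 2754 = 51066
ΣP(t=0)·Q(t=0) = 24609×2 + 352×9 + 820×11 + 560×6 = 49218 + 3168 + 9020 + 3360 = 64766
Index = 51066 / 64766 × 100 = 78.8469

78.8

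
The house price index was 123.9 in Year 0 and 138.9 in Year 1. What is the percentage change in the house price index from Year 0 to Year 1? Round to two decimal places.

Change = (138.9 − 123.9) / 123.9 × 100
       = 15.0 / 123.9 × 100 = 12.1065%

12.11%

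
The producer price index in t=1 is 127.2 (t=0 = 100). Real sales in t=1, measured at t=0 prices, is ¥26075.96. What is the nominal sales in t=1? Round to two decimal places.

Nominal = Real × (Index/100) = 26075.96 × (127.2/100)
        = 26075.96 × 1.272 = 33168.6211

33168.62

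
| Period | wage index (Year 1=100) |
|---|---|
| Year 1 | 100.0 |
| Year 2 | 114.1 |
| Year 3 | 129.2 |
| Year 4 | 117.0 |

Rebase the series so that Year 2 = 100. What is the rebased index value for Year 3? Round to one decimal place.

113.2

Rebased(Year 3) = 129.2 / 114.1 × 100 = 113.2340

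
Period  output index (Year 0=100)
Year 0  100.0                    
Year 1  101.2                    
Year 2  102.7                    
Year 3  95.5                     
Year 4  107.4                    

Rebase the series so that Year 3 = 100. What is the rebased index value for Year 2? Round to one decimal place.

Rebased(Year 2) = 102.7 / 95.5 × 100 = 107.5393

107.5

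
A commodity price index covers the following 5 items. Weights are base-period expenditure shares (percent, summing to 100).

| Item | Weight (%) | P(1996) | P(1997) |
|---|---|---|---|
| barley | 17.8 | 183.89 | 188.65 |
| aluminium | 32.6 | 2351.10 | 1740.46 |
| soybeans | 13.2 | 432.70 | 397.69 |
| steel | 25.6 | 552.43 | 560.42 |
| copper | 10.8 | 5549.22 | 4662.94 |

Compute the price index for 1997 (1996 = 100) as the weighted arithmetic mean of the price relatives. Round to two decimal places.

barley: 17.8 × (188.65/183.89) = 17.8 × 1.025885 = 18.2608
aluminium: 32.6 × (1740.46/2351.10) = 32.6 × 0.740275 = 24.1330
soybeans: 13.2 × (397.69/432.70) = 13.2 × 0.919089 = 12.1320
steel: 25.6 × (560.42/552.43) = 25.6 × 1.014463 = 25.9703
copper: 10.8 × (4662.94/5549.22) = 10.8 × 0.840287 = 9.0751
Index = Σ wᵢ·(p₁ᵢ/p₀ᵢ) = 18.2608 + 24.1330 + 12.1320 + 25.9703 + 9.0751 = 89.5711

89.57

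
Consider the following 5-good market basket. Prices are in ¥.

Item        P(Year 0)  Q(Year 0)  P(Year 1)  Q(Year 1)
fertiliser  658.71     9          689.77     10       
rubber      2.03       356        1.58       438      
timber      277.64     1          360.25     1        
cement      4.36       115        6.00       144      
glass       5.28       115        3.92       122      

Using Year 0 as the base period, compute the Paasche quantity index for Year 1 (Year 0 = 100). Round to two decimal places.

Paasche quantity index uses current-period prices as weights.
ΣP(Year 1)·Q(Year 1) = 689.77×10 + 1.58×438 + 360.25×1 + 6.00×144 + 3.92×122 = 6897.7 + 692.04 + 360.25 + 864 + 478.24 = 9292.23
ΣP(Year 1)·Q(Year 0) = 689.77×9 + 1.58×356 + 360.25×1 + 6.00×115 + 3.92×115 = 6207.93 + 562.48 + 360.25 + 690 + 450.8 = 8271.46
Index = 9292.23 / 8271.46 × 100 = 112.3409

112.34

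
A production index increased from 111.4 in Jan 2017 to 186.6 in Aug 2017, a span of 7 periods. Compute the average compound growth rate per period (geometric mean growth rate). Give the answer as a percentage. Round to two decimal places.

7.65%

Growth factor = (186.6/111.4)^(1/7) = (1.675045)^(1/7) = 1.076475
Growth rate = 1.076475 − 1 = 0.076475 = 7.6475%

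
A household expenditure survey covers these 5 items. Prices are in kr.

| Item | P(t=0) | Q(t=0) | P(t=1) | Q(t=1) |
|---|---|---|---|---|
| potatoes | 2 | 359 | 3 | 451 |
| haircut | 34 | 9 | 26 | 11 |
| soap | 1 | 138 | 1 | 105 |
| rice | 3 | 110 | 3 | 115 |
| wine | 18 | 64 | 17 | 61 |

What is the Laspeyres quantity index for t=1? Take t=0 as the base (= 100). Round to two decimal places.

106.81

Laspeyres quantity index uses base-period prices as weights.
ΣP(t=0)·Q(t=1) = 2×451 + 34×11 + 1×105 + 3×115 + 18×61 = 902 + 374 + 105 + 345 + 1098 = 2824
ΣP(t=0)·Q(t=0) = 2×359 + 34×9 + 1×138 + 3×110 + 18×64 = 718 + 306 + 138 + 330 + 1152 = 2644
Index = 2824 / 2644 × 100 = 106.8079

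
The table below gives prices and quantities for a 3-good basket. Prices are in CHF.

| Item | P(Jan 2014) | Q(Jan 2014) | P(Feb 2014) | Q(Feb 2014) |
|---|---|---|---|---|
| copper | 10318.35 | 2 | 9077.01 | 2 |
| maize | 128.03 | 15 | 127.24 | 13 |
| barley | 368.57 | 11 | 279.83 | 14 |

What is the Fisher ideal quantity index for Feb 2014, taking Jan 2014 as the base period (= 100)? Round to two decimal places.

Laspeyres component (base-period weights):
ΣP(Jan 2014)Q(Feb 2014) = 10318.35×2 + 128.03×13 + 368.57×14 = 20636.7 + 1664.39 + 5159.98 = 27461.07
ΣP(Jan 2014)Q(Jan 2014) = 10318.35×2 + 128.03×15 + 368.57×11 = 20636.7 + 1920.45 + 4054.27 = 26611.42
L = 27461.07 / 26611.42 × 100 = 103.1928
Paasche component (current-period weights):
ΣP(Feb 2014)Q(Feb 2014) = 9077.01×2 + 127.24×13 + 279.83×14 = 18154.02 + 1654.12 + 3917.62 = 23725.76
ΣP(Feb 2014)Q(Jan 2014) = 9077.01×2 + 127.24×15 + 279.83×11 = 18154.02 + 1908.6 + 3078.13 = 23140.75
P = 23725.76 / 23140.75 × 100 = 102.5281
Fisher = √(L × P) = √(103.1928 × 102.5281) = 102.8599

102.86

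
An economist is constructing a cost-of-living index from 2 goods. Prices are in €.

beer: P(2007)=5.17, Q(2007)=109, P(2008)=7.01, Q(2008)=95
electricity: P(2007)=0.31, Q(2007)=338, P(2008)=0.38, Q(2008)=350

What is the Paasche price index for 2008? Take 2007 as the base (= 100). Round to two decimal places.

133.24

Paasche price index uses current-period quantities as weights.
ΣP(2008)·Q(2008) = 7.01×95 + 0.38×350 = 665.95 + 133 = 798.95
ΣP(2007)·Q(2008) = 5.17×95 + 0.31×350 = 491.15 + 108.5 = 599.65
Index = 798.95 / 599.65 × 100 = 133.2361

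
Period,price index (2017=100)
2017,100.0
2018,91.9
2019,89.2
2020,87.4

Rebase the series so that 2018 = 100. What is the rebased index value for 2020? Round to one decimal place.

Rebased(2020) = 87.4 / 91.9 × 100 = 95.1034

95.1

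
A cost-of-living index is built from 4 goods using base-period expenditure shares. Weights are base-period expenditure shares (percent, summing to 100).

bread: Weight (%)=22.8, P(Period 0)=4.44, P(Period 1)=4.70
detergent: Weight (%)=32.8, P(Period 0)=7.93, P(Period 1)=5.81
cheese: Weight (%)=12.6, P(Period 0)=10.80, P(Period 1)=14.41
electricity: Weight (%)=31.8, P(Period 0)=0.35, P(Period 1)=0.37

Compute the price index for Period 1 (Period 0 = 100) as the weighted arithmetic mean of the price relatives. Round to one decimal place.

bread: 22.8 × (4.70/4.44) = 22.8 × 1.058559 = 24.1351
detergent: 32.8 × (5.81/7.93) = 32.8 × 0.732661 = 24.0313
cheese: 12.6 × (14.41/10.80) = 12.6 × 1.334259 = 16.8117
electricity: 31.8 × (0.37/0.35) = 31.8 × 1.057143 = 33.6171
Index = Σ wᵢ·(p₁ᵢ/p₀ᵢ) = 24.1351 + 24.0313 + 16.8117 + 33.6171 = 98.5952

98.6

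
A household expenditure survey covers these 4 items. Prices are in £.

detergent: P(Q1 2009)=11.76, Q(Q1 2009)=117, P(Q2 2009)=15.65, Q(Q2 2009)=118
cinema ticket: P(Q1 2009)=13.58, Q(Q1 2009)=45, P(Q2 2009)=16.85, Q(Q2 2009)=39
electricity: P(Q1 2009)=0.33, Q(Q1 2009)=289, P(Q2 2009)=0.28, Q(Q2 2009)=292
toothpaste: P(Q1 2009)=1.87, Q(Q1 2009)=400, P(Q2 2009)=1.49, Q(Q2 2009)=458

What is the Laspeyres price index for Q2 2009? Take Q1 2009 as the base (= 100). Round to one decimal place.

115.4

Laspeyres price index uses base-period quantities as weights.
ΣP(Q2 2009)·Q(Q1 2009) = 15.65×117 + 16.85×45 + 0.28×289 + 1.49×400 = 1831.05 + 758.25 + 80.92 + 596 = 3266.22
ΣP(Q1 2009)·Q(Q1 2009) = 11.76×117 + 13.58×45 + 0.33×289 + 1.87×400 = 1375.92 + 611.1 + 95.37 + 748 = 2830.39
Index = 3266.22 / 2830.39 × 100 = 115.3982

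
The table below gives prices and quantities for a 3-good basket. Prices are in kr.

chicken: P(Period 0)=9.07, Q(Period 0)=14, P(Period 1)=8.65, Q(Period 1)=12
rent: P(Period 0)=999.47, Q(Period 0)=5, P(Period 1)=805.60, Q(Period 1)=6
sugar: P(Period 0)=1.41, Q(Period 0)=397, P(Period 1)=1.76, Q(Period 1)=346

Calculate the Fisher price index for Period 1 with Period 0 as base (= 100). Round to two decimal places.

84.70

Laspeyres component (base-period weights):
ΣP(Period 1)Q(Period 0) = 8.65×14 + 805.60×5 + 1.76×397 = 121.1 + 4028 + 698.72 = 4847.82
ΣP(Period 0)Q(Period 0) = 9.07×14 + 999.47×5 + 1.41×397 = 126.98 + 4997.35 + 559.77 = 5684.1
L = 4847.82 / 5684.1 × 100 = 85.2874
Paasche component (current-period weights):
ΣP(Period 1)Q(Period 1) = 8.65×12 + 805.60×6 + 1.76×346 = 103.8 + 4833.6 + 608.96 = 5546.36
ΣP(Period 0)Q(Period 1) = 9.07×12 + 999.47×6 + 1.41×346 = 108.84 + 5996.82 + 487.86 = 6593.52
P = 5546.36 / 6593.52 × 100 = 84.1183
Fisher = √(L × P) = √(85.2874 × 84.1183) = 84.7008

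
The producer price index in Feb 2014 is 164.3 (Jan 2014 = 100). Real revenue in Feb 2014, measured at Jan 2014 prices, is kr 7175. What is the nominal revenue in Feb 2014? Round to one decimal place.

11788.5

Nominal = Real × (Index/100) = 7175 × (164.3/100)
        = 7175 × 1.643 = 11788.5250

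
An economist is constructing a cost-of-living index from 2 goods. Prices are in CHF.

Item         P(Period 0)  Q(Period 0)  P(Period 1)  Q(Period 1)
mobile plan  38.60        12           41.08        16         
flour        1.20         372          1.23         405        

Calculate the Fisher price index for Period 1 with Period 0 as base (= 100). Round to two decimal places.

Laspeyres component (base-period weights):
ΣP(Period 1)Q(Period 0) = 41.08×12 + 1.23×372 = 492.96 + 457.56 = 950.52
ΣP(Period 0)Q(Period 0) = 38.60×12 + 1.20×372 = 463.2 + 446.4 = 909.6
L = 950.52 / 909.6 × 100 = 104.4987
Paasche component (current-period weights):
ΣP(Period 1)Q(Period 1) = 41.08×16 + 1.23×405 = 657.28 + 498.15 = 1155.43
ΣP(Period 0)Q(Period 1) = 38.60×16 + 1.20×405 = 617.6 + 486 = 1103.6
P = 1155.43 / 1103.6 × 100 = 104.6964
Fisher = √(L × P) = √(104.4987 × 104.6964) = 104.5975

104.60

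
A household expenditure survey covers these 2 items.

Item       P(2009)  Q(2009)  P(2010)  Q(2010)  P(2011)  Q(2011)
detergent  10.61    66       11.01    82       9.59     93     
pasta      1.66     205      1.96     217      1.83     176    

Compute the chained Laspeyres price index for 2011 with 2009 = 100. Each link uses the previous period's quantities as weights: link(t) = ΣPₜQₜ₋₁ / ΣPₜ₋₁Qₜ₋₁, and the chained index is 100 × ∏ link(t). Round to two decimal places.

Link 2009→2010:
ΣP(2010)Q(2009) = 11.01×66 + 1.96×205 = 726.66 + 401.8 = 1128.46
ΣP(2009)Q(2009) = 10.61×66 + 1.66×205 = 700.26 + 340.3 = 1040.56
link = 1128.46/1040.56 = 1.084474
Link 2010→2011:
ΣP(2011)Q(2010) = 9.59×82 + 1.83×217 = 786.38 + 397.11 = 1183.49
ΣP(2010)Q(2010) = 11.01×82 + 1.96×217 = 902.82 + 425.32 = 1328.14
link = 1183.49/1328.14 = 0.891088
Chained index = 100 × 1.084474 × 0.891088 = 96.6362

96.64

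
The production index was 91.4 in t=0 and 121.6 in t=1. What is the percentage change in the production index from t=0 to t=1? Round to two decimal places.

33.04%

Change = (121.6 − 91.4) / 91.4 × 100
       = 30.2 / 91.4 × 100 = 33.0416%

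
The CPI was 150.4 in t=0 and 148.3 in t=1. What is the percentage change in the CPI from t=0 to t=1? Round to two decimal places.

-1.40%

Change = (148.3 − 150.4) / 150.4 × 100
       = -2.1 / 150.4 × 100 = -1.3963%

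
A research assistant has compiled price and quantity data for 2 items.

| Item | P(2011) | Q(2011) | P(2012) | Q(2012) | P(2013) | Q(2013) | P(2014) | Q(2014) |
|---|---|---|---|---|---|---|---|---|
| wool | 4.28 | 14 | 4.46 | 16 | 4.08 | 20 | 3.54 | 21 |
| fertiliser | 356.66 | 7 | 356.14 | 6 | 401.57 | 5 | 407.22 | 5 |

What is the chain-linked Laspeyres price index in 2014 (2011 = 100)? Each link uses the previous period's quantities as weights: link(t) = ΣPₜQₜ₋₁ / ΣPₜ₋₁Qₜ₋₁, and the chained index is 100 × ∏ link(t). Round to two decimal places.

Link 2011→2012:
ΣP(2012)Q(2011) = 4.46×14 + 356.14×7 = 62.44 + 2492.98 = 2555.42
ΣP(2011)Q(2011) = 4.28×14 + 356.66×7 = 59.92 + 2496.62 = 2556.54
link = 2555.42/2556.54 = 0.999562
Link 2012→2013:
ΣP(2013)Q(2012) = 4.08×16 + 401.57×6 = 65.28 + 2409.42 = 2474.7
ΣP(2012)Q(2012) = 4.46×16 + 356.14×6 = 71.36 + 2136.84 = 2208.2
link = 2474.7/2208.2 = 1.120687
Link 2013→2014:
ΣP(2014)Q(2013) = 3.54×20 + 407.22×5 = 70.8 + 2036.1 = 2106.9
ΣP(2013)Q(2013) = 4.08×20 + 401.57×5 = 81.6 + 2007.85 = 2089.45
link = 2106.9/2089.45 = 1.008351
Chained index = 100 × 0.999562 × 1.120687 × 1.008351 = 112.9551

112.96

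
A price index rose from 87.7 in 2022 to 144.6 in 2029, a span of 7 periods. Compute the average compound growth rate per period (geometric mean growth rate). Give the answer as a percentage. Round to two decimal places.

7.40%

Growth factor = (144.6/87.7)^(1/7) = (1.648803)^(1/7) = 1.074049
Growth rate = 1.074049 − 1 = 0.074049 = 7.4049%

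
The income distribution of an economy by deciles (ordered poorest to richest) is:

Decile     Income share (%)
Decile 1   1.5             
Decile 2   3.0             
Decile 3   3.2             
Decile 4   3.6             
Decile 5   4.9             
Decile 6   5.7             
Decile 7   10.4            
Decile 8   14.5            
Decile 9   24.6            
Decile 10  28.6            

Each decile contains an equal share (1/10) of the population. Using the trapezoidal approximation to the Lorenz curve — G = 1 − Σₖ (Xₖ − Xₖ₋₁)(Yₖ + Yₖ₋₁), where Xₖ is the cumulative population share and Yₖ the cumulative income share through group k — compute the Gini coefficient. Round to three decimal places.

Cumulative income shares Yₖ: 0.0150, 0.0450, 0.0770, 0.1130, 0.1620, 0.2190, 0.3230, 0.4680, 0.7140, 1.0000
Σ (Xₖ−Xₖ₋₁)(Yₖ+Yₖ₋₁) = (1/10)(0.0150+0.0000) + (1/10)(0.0450+0.0150) + (1/10)(0.0770+0.0450) + (1/10)(0.1130+0.0770) + (1/10)(0.1620+0.1130) + (1/10)(0.2190+0.1620) + (1/10)(0.3230+0.2190) + (1/10)(0.4680+0.3230) + (1/10)(0.7140+0.4680) + (1/10)(1.0000+0.7140)
  = 0.0015 + 0.0060 + 0.0122 + 0.0190 + 0.0275 + 0.0381 + 0.0542 + 0.0791 + 0.1182 + 0.1714 = 0.5272
G = 1 − 0.5272 = 0.4728

0.473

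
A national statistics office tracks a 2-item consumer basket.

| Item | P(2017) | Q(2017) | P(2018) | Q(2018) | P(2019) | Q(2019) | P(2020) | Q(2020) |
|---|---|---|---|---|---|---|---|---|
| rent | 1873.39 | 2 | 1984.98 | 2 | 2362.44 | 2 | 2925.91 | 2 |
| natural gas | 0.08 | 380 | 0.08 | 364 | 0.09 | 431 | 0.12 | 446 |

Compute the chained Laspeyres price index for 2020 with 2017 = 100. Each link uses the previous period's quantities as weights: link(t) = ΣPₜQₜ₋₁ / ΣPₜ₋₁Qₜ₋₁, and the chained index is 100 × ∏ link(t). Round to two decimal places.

156.15

Link 2017→2018:
ΣP(2018)Q(2017) = 1984.98×2 + 0.08×380 = 3969.96 + 30.4 = 4000.36
ΣP(2017)Q(2017) = 1873.39×2 + 0.08×380 = 3746.78 + 30.4 = 3777.18
link = 4000.36/3777.18 = 1.059086
Link 2018→2019:
ΣP(2019)Q(2018) = 2362.44×2 + 0.09×364 = 4724.88 + 32.76 = 4757.64
ΣP(2018)Q(2018) = 1984.98×2 + 0.08×364 = 3969.96 + 29.12 = 3999.08
link = 4757.64/3999.08 = 1.189684
Link 2019→2020:
ΣP(2020)Q(2019) = 2925.91×2 + 0.12×431 = 5851.82 + 51.72 = 5903.54
ΣP(2019)Q(2019) = 2362.44×2 + 0.09×431 = 4724.88 + 38.79 = 4763.67
link = 5903.54/4763.67 = 1.239284
Chained index = 100 × 1.059086 × 1.189684 × 1.239284 = 156.1470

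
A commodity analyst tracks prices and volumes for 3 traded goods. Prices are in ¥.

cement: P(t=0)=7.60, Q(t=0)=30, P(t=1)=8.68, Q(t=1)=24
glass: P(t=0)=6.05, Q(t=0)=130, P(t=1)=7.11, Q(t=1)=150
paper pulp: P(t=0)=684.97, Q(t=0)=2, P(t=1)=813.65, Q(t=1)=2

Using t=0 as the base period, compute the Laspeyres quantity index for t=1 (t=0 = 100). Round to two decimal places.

Laspeyres quantity index uses base-period prices as weights.
ΣP(t=0)·Q(t=1) = 7.60×24 + 6.05×150 + 684.97×2 = 182.4 + 907.5 + 1369.94 = 2459.84
ΣP(t=0)·Q(t=0) = 7.60×30 + 6.05×130 + 684.97×2 = 228 + 786.5 + 1369.94 = 2384.44
Index = 2459.84 / 2384.44 × 100 = 103.1622

103.16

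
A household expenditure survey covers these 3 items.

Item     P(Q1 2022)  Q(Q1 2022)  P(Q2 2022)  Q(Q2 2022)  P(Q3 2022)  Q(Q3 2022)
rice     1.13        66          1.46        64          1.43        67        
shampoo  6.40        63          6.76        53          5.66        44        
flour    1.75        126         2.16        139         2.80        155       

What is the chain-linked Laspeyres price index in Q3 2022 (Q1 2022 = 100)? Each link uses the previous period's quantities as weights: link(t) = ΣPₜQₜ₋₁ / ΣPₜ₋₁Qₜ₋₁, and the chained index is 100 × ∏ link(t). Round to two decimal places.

118.11

Link Q1 2022→Q2 2022:
ΣP(Q2 2022)Q(Q1 2022) = 1.46×66 + 6.76×63 + 2.16×126 = 96.36 + 425.88 + 272.16 = 794.4
ΣP(Q1 2022)Q(Q1 2022) = 1.13×66 + 6.40×63 + 1.75×126 = 74.58 + 403.2 + 220.5 = 698.28
link = 794.4/698.28 = 1.137653
Link Q2 2022→Q3 2022:
ΣP(Q3 2022)Q(Q2 2022) = 1.43×64 + 5.66×53 + 2.80×139 = 91.52 + 299.98 + 389.2 = 780.7
ΣP(Q2 2022)Q(Q2 2022) = 1.46×64 + 6.76×53 + 2.16×139 = 93.44 + 358.28 + 300.24 = 751.96
link = 780.7/751.96 = 1.038220
Chained index = 100 × 1.137653 × 1.038220 = 118.1134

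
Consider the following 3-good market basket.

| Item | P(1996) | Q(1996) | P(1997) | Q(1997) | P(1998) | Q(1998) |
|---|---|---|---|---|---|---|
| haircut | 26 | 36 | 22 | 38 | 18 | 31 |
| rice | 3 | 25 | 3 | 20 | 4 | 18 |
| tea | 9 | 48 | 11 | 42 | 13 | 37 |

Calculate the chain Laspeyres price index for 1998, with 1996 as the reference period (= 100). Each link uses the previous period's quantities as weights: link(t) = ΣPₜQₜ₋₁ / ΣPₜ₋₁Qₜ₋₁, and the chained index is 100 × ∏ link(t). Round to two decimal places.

93.26

Link 1996→1997:
ΣP(1997)Q(1996) = 22×36 + 3×25 + 11×48 = 792 + 75 + 528 = 1395
ΣP(1996)Q(1996) = 26×36 + 3×25 + 9×48 = 936 + 75 + 432 = 1443
link = 1395/1443 = 0.966736
Link 1997→1998:
ΣP(1998)Q(1997) = 18×38 + 4×20 + 13×42 = 684 + 80 + 546 = 1310
ΣP(1997)Q(1997) = 22×38 + 3×20 + 11×42 = 836 + 60 + 462 = 1358
link = 1310/1358 = 0.964654
Chained index = 100 × 0.966736 × 0.964654 = 93.2566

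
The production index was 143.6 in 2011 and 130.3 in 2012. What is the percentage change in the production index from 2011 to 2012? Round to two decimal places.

-9.26%

Change = (130.3 − 143.6) / 143.6 × 100
       = -13.3 / 143.6 × 100 = -9.2618%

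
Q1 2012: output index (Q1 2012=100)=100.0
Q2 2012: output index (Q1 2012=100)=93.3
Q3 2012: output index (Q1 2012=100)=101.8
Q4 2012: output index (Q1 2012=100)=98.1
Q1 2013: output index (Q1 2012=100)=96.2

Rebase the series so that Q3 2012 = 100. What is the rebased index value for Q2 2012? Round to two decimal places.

91.65

Rebased(Q2 2012) = 93.3 / 101.8 × 100 = 91.6503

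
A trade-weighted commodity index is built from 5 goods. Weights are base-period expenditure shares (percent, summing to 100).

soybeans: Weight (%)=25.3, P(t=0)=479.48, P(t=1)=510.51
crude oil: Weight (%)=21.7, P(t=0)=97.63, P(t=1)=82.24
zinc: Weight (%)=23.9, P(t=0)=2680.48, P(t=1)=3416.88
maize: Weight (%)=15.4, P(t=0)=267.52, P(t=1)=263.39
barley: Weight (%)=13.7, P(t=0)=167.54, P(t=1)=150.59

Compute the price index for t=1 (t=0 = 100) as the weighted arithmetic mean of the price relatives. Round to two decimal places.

soybeans: 25.3 × (510.51/479.48) = 25.3 × 1.064716 = 26.9373
crude oil: 21.7 × (82.24/97.63) = 21.7 × 0.842364 = 18.2793
zinc: 23.9 × (3416.88/2680.48) = 23.9 × 1.274727 = 30.4660
maize: 15.4 × (263.39/267.52) = 15.4 × 0.984562 = 15.1623
barley: 13.7 × (150.59/167.54) = 13.7 × 0.898830 = 12.3140
Index = Σ wᵢ·(p₁ᵢ/p₀ᵢ) = 26.9373 + 18.2793 + 30.4660 + 15.1623 + 12.3140 = 103.1588

103.16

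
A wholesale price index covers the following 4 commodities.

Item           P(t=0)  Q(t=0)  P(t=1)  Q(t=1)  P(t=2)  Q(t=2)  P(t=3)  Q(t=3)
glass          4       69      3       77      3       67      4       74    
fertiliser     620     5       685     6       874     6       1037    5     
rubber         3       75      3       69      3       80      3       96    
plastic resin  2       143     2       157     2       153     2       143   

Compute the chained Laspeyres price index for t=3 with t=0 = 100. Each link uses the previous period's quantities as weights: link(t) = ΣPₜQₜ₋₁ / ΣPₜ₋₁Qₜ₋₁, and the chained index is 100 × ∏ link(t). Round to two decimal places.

154.37

Link t=0→t=1:
ΣP(t=1)Q(t=0) = 3×69 + 685×5 + 3×75 + 2×143 = 207 + 3425 + 225 + 286 = 4143
ΣP(t=0)Q(t=0) = 4×69 + 620×5 + 3×75 + 2×143 = 276 + 3100 + 225 + 286 = 3887
link = 4143/3887 = 1.065861
Link t=1→t=2:
ΣP(t=2)Q(t=1) = 3×77 + 874×6 + 3×69 + 2×157 = 231 + 5244 + 207 + 314 = 5996
ΣP(t=1)Q(t=1) = 3×77 + 685×6 + 3×69 + 2×157 = 231 + 4110 + 207 + 314 = 4862
link = 5996/4862 = 1.233237
Link t=2→t=3:
ΣP(t=3)Q(t=2) = 4×67 + 1037×6 + 3×80 + 2×153 = 268 + 6222 + 240 + 306 = 7036
ΣP(t=2)Q(t=2) = 3×67 + 874×6 + 3×80 + 2×153 = 201 + 5244 + 240 + 306 = 5991
link = 7036/5991 = 1.174428
Chained index = 100 × 1.065861 × 1.233237 × 1.174428 = 154.3738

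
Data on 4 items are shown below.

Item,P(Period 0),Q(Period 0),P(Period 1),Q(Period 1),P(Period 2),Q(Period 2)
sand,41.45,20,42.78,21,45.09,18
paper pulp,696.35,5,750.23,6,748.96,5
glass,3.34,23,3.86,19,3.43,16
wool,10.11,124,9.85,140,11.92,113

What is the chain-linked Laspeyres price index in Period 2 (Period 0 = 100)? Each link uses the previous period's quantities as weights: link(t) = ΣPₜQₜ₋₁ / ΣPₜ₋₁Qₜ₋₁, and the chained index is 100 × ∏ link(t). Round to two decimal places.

109.82

Link Period 0→Period 1:
ΣP(Period 1)Q(Period 0) = 42.78×20 + 750.23×5 + 3.86×23 + 9.85×124 = 855.6 + 3751.15 + 88.78 + 1221.4 = 5916.93
ΣP(Period 0)Q(Period 0) = 41.45×20 + 696.35×5 + 3.34×23 + 10.11×124 = 829 + 3481.75 + 76.82 + 1253.64 = 5641.21
link = 5916.93/5641.21 = 1.048876
Link Period 1→Period 2:
ΣP(Period 2)Q(Period 1) = 45.09×21 + 748.96×6 + 3.43×19 + 11.92×140 = 946.89 + 4493.76 + 65.17 + 1668.8 = 7174.62
ΣP(Period 1)Q(Period 1) = 42.78×21 + 750.23×6 + 3.86×19 + 9.85×140 = 898.38 + 4501.38 + 73.34 + 1379 = 6852.1
link = 7174.62/6852.1 = 1.047069
Chained index = 100 × 1.048876 × 1.047069 = 109.8245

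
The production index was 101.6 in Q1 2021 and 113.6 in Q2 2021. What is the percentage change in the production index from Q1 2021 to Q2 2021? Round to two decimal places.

Change = (113.6 − 101.6) / 101.6 × 100
       = 12.0 / 101.6 × 100 = 11.8110%

11.81%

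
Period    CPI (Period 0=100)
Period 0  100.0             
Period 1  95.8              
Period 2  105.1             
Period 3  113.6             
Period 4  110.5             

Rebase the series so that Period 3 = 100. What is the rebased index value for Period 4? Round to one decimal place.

97.3

Rebased(Period 4) = 110.5 / 113.6 × 100 = 97.2711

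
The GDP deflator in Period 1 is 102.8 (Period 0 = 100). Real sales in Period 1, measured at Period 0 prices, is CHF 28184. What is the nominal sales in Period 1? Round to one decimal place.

Nominal = Real × (Index/100) = 28184 × (102.8/100)
        = 28184 × 1.028 = 28973.1520

28973.2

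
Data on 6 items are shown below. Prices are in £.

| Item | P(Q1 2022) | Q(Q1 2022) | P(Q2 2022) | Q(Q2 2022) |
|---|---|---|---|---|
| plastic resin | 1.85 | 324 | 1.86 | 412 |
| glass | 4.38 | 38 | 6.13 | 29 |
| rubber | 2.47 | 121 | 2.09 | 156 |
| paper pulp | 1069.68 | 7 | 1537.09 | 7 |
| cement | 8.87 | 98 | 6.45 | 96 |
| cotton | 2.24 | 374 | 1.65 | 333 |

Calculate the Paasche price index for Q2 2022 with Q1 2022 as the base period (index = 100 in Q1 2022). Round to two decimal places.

Paasche price index uses current-period quantities as weights.
ΣP(Q2 2022)·Q(Q2 2022) = 1.86×412 + 6.13×29 + 2.09×156 + 1537.09×7 + 6.45×96 + 1.65×333 = 766.32 + 177.77 + 326.04 + 10759.63 + 619.2 + 549.45 = 13198.41
ΣP(Q1 2022)·Q(Q2 2022) = 1.85×412 + 4.38×29 + 2.47×156 + 1069.68×7 + 8.87×96 + 2.24×333 = 762.2 + 127.02 + 385.32 + 7487.76 + 851.52 + 745.92 = 10359.74
Index = 13198.41 / 10359.74 × 100 = 127.4010

127.40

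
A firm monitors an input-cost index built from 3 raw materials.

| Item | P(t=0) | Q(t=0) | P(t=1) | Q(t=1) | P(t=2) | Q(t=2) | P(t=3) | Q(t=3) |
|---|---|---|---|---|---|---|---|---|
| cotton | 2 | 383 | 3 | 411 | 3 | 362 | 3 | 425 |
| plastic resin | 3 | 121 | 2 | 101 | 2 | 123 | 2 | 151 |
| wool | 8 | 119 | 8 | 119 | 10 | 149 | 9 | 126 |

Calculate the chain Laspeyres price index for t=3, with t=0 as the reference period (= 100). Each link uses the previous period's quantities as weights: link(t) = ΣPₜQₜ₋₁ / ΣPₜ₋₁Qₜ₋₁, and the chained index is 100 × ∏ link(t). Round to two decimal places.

117.28

Link t=0→t=1:
ΣP(t=1)Q(t=0) = 3×383 + 2×121 + 8×119 = 1149 + 242 + 952 = 2343
ΣP(t=0)Q(t=0) = 2×383 + 3×121 + 8×119 = 766 + 363 + 952 = 2081
link = 2343/2081 = 1.125901
Link t=1→t=2:
ΣP(t=2)Q(t=1) = 3×411 + 2×101 + 10×119 = 1233 + 202 + 1190 = 2625
ΣP(t=1)Q(t=1) = 3×411 + 2×101 + 8×119 = 1233 + 202 + 952 = 2387
link = 2625/2387 = 1.099707
Link t=2→t=3:
ΣP(t=3)Q(t=2) = 3×362 + 2×123 + 9×149 = 1086 + 246 + 1341 = 2673
ΣP(t=2)Q(t=2) = 3×362 + 2×123 + 10×149 = 1086 + 246 + 1490 = 2822
link = 2673/2822 = 0.947201
Chained index = 100 × 1.125901 × 1.099707 × 0.947201 = 117.2787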